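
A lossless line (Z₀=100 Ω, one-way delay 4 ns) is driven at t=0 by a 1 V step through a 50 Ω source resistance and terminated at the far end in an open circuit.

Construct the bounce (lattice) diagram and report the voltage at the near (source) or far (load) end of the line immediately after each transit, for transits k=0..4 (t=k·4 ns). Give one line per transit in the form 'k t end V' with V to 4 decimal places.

Γ_L=1.000000, Γ_S=-0.333333; launch V₁=1·100/150=0.666667
k=0 src: V=0.6667
k=1 load: inc=0.666667, refl=0.666667·1.000000=0.6667; V=0.000000+0.666667+0.666667=1.3333
k=2 src: inc=0.666667, refl=0.666667·-0.333333=-0.2222; V=0.666667+0.666667+-0.222222=1.1111
k=3 load: inc=-0.222222, refl=-0.222222·1.000000=-0.2222; V=1.333333+-0.222222+-0.222222=0.8889
k=4 src: inc=-0.222222, refl=-0.222222·-0.333333=0.0741; V=1.111111+-0.222222+0.074074=0.9630

0 0 source 0.6667
1 4 load 1.3333
2 8 source 1.1111
3 12 load 0.8889
4 16 source 0.9630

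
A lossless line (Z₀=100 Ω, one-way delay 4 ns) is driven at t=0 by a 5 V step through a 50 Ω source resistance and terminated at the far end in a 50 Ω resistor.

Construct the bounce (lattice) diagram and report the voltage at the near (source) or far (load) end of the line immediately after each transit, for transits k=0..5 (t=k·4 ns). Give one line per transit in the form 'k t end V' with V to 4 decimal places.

Γ_L=-0.333333, Γ_S=-0.333333; launch V₁=5·100/150=3.333333
k=0 src: V=3.3333
k=1 load: inc=3.333333, refl=3.333333·-0.333333=-1.1111; V=0.000000+3.333333+-1.111111=2.2222
k=2 src: inc=-1.111111, refl=-1.111111·-0.333333=0.3704; V=3.333333+-1.111111+0.370370=2.5926
k=3 load: inc=0.370370, refl=0.370370·-0.333333=-0.1235; V=2.222222+0.370370+-0.123457=2.4691
k=4 src: inc=-0.123457, refl=-0.123457·-0.333333=0.0412; V=2.592593+-0.123457+0.041152=2.5103
k=5 load: inc=0.041152, refl=0.041152·-0.333333=-0.0137; V=2.469136+0.041152+-0.013717=2.4966

0 0 source 3.3333
1 4 load 2.2222
2 8 source 2.5926
3 12 load 2.4691
4 16 source 2.5103
5 20 load 2.4966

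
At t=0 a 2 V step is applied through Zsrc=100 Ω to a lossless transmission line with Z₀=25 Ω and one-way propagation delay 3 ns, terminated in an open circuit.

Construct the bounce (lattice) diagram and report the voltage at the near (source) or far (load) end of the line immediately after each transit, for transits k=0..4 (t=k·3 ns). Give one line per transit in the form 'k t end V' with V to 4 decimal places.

0 0 source 0.4000
1 3 load 0.8000
2 6 source 1.0400
3 9 load 1.2800
4 12 source 1.4240

Γ_L=1.000000, Γ_S=0.600000; launch V₁=2·25/125=0.400000
k=0 src: V=0.4000
k=1 load: inc=0.400000, refl=0.400000·1.000000=0.4000; V=0.000000+0.400000+0.400000=0.8000
k=2 src: inc=0.400000, refl=0.400000·0.600000=0.2400; V=0.400000+0.400000+0.240000=1.0400
k=3 load: inc=0.240000, refl=0.240000·1.000000=0.2400; V=0.800000+0.240000+0.240000=1.2800
k=4 src: inc=0.240000, refl=0.240000·0.600000=0.1440; V=1.040000+0.240000+0.144000=1.4240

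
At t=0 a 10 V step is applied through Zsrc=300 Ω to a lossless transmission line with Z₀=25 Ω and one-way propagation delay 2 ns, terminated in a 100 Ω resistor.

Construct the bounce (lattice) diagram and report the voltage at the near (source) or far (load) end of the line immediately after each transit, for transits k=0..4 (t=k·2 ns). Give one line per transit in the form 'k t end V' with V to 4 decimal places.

Γ_L=0.600000, Γ_S=0.846154; launch V₁=10·25/325=0.769231
k=0 src: V=0.7692
k=1 load: inc=0.769231, refl=0.769231·0.600000=0.4615; V=0.000000+0.769231+0.461538=1.2308
k=2 src: inc=0.461538, refl=0.461538·0.846154=0.3905; V=0.769231+0.461538+0.390533=1.6213
k=3 load: inc=0.390533, refl=0.390533·0.600000=0.2343; V=1.230769+0.390533+0.234320=1.8556
k=4 src: inc=0.234320, refl=0.234320·0.846154=0.1983; V=1.621302+0.234320+0.198270=2.0539

0 0 source 0.7692
1 2 load 1.2308
2 4 source 1.6213
3 6 load 1.8556
4 8 source 2.0539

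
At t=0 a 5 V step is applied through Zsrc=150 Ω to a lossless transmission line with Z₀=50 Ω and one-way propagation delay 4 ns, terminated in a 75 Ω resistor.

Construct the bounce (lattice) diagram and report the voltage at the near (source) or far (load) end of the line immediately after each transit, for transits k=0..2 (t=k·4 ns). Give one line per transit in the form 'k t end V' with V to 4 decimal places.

0 0 source 1.2500
1 4 load 1.5000
2 8 source 1.6250

Γ_L=0.200000, Γ_S=0.500000; launch V₁=5·50/200=1.250000
k=0 src: V=1.2500
k=1 load: inc=1.250000, refl=1.250000·0.200000=0.2500; V=0.000000+1.250000+0.250000=1.5000
k=2 src: inc=0.250000, refl=0.250000·0.500000=0.1250; V=1.250000+0.250000+0.125000=1.6250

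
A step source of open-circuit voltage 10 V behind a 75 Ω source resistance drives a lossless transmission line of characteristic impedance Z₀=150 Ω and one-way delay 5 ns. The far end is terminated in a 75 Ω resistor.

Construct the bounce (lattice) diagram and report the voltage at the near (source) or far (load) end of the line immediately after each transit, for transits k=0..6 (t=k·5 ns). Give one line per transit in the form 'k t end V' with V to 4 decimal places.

Γ_L=-0.333333, Γ_S=-0.333333; launch V₁=10·150/225=6.666667
k=0 src: V=6.6667
k=1 load: inc=6.666667, refl=6.666667·-0.333333=-2.2222; V=0.000000+6.666667+-2.222222=4.4444
k=2 src: inc=-2.222222, refl=-2.222222·-0.333333=0.7407; V=6.666667+-2.222222+0.740741=5.1852
k=3 load: inc=0.740741, refl=0.740741·-0.333333=-0.2469; V=4.444444+0.740741+-0.246914=4.9383
k=4 src: inc=-0.246914, refl=-0.246914·-0.333333=0.0823; V=5.185185+-0.246914+0.082305=5.0206
k=5 load: inc=0.082305, refl=0.082305·-0.333333=-0.0274; V=4.938272+0.082305+-0.027435=4.9931
k=6 src: inc=-0.027435, refl=-0.027435·-0.333333=0.0091; V=5.020576+-0.027435+0.009145=5.0023

0 0 source 6.6667
1 5 load 4.4444
2 10 source 5.1852
3 15 load 4.9383
4 20 source 5.0206
5 25 load 4.9931
6 30 source 5.0023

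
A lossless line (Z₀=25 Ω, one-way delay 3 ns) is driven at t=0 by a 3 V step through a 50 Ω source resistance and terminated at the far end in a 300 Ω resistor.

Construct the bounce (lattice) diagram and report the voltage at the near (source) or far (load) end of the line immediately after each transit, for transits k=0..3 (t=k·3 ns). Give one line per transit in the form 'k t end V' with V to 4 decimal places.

Γ_L=0.846154, Γ_S=0.333333; launch V₁=3·25/75=1.000000
k=0 src: V=1.0000
k=1 load: inc=1.000000, refl=1.000000·0.846154=0.8462; V=0.000000+1.000000+0.846154=1.8462
k=2 src: inc=0.846154, refl=0.846154·0.333333=0.2821; V=1.000000+0.846154+0.282051=2.1282
k=3 load: inc=0.282051, refl=0.282051·0.846154=0.2387; V=1.846154+0.282051+0.238659=2.3669

0 0 source 1.0000
1 3 load 1.8462
2 6 source 2.1282
3 9 load 2.3669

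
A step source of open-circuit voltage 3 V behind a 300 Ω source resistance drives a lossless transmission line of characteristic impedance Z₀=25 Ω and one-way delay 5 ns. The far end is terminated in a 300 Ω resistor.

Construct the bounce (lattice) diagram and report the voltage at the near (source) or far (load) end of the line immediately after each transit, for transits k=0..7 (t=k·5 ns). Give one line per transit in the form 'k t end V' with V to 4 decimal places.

0 0 source 0.2308
1 5 load 0.4260
2 10 source 0.5913
3 15 load 0.7311
4 20 source 0.8494
5 25 load 0.9495
6 30 source 1.0342
7 35 load 1.1058

Γ_L=0.846154, Γ_S=0.846154; launch V₁=3·25/325=0.230769
k=0 src: V=0.2308
k=1 load: inc=0.230769, refl=0.230769·0.846154=0.1953; V=0.000000+0.230769+0.195266=0.4260
k=2 src: inc=0.195266, refl=0.195266·0.846154=0.1652; V=0.230769+0.195266+0.165225=0.5913
k=3 load: inc=0.165225, refl=0.165225·0.846154=0.1398; V=0.426036+0.165225+0.139806=0.7311
k=4 src: inc=0.139806, refl=0.139806·0.846154=0.1183; V=0.591261+0.139806+0.118297=0.8494
k=5 load: inc=0.118297, refl=0.118297·0.846154=0.1001; V=0.731067+0.118297+0.100098=0.9495
k=6 src: inc=0.100098, refl=0.100098·0.846154=0.0847; V=0.849364+0.100098+0.084698=1.0342
k=7 load: inc=0.084698, refl=0.084698·0.846154=0.0717; V=0.949462+0.084698+0.071668=1.1058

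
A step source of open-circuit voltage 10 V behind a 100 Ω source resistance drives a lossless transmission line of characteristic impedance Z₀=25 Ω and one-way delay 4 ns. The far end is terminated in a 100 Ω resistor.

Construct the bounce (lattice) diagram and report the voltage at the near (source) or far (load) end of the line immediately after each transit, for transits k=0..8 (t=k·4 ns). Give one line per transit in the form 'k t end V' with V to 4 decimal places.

Γ_L=0.600000, Γ_S=0.600000; launch V₁=10·25/125=2.000000
k=0 src: V=2.0000
k=1 load: inc=2.000000, refl=2.000000·0.600000=1.2000; V=0.000000+2.000000+1.200000=3.2000
k=2 src: inc=1.200000, refl=1.200000·0.600000=0.7200; V=2.000000+1.200000+0.720000=3.9200
k=3 load: inc=0.720000, refl=0.720000·0.600000=0.4320; V=3.200000+0.720000+0.432000=4.3520
k=4 src: inc=0.432000, refl=0.432000·0.600000=0.2592; V=3.920000+0.432000+0.259200=4.6112
k=5 load: inc=0.259200, refl=0.259200·0.600000=0.1555; V=4.352000+0.259200+0.155520=4.7667
k=6 src: inc=0.155520, refl=0.155520·0.600000=0.0933; V=4.611200+0.155520+0.093312=4.8600
k=7 load: inc=0.093312, refl=0.093312·0.600000=0.0560; V=4.766720+0.093312+0.055987=4.9160
k=8 src: inc=0.055987, refl=0.055987·0.600000=0.0336; V=4.860032+0.055987+0.033592=4.9496

0 0 source 2.0000
1 4 load 3.2000
2 8 source 3.9200
3 12 load 4.3520
4 16 source 4.6112
5 20 load 4.7667
6 24 source 4.8600
7 28 load 4.9160
8 32 source 4.9496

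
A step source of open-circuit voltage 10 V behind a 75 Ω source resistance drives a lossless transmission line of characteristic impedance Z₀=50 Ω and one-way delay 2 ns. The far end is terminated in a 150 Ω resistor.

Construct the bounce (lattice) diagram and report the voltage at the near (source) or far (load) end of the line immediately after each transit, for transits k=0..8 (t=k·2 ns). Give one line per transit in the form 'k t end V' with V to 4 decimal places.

Γ_L=0.500000, Γ_S=0.200000; launch V₁=10·50/125=4.000000
k=0 src: V=4.0000
k=1 load: inc=4.000000, refl=4.000000·0.500000=2.0000; V=0.000000+4.000000+2.000000=6.0000
k=2 src: inc=2.000000, refl=2.000000·0.200000=0.4000; V=4.000000+2.000000+0.400000=6.4000
k=3 load: inc=0.400000, refl=0.400000·0.500000=0.2000; V=6.000000+0.400000+0.200000=6.6000
k=4 src: inc=0.200000, refl=0.200000·0.200000=0.0400; V=6.400000+0.200000+0.040000=6.6400
k=5 load: inc=0.040000, refl=0.040000·0.500000=0.0200; V=6.600000+0.040000+0.020000=6.6600
k=6 src: inc=0.020000, refl=0.020000·0.200000=0.0040; V=6.640000+0.020000+0.004000=6.6640
k=7 load: inc=0.004000, refl=0.004000·0.500000=0.0020; V=6.660000+0.004000+0.002000=6.6660
k=8 src: inc=0.002000, refl=0.002000·0.200000=0.0004; V=6.664000+0.002000+0.000400=6.6664

0 0 source 4.0000
1 2 load 6.0000
2 4 source 6.4000
3 6 load 6.6000
4 8 source 6.6400
5 10 load 6.6600
6 12 source 6.6640
7 14 load 6.6660
8 16 source 6.6664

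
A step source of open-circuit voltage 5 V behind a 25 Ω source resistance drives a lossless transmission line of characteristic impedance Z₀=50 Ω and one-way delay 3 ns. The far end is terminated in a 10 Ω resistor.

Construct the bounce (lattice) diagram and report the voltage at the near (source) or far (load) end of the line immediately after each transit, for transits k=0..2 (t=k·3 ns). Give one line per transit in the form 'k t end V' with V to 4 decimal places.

Γ_L=-0.666667, Γ_S=-0.333333; launch V₁=5·50/75=3.333333
k=0 src: V=3.3333
k=1 load: inc=3.333333, refl=3.333333·-0.666667=-2.2222; V=0.000000+3.333333+-2.222222=1.1111
k=2 src: inc=-2.222222, refl=-2.222222·-0.333333=0.7407; V=3.333333+-2.222222+0.740741=1.8519

0 0 source 3.3333
1 3 load 1.1111
2 6 source 1.8519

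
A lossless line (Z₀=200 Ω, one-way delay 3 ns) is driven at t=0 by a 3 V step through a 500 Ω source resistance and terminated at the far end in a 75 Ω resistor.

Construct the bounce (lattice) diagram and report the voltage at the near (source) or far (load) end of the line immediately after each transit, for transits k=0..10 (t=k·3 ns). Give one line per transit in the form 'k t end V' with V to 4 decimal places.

Γ_L=-0.454545, Γ_S=0.428571; launch V₁=3·200/700=0.857143
k=0 src: V=0.8571
k=1 load: inc=0.857143, refl=0.857143·-0.454545=-0.3896; V=0.000000+0.857143+-0.389610=0.4675
k=2 src: inc=-0.389610, refl=-0.389610·0.428571=-0.1670; V=0.857143+-0.389610+-0.166976=0.3006
k=3 load: inc=-0.166976, refl=-0.166976·-0.454545=0.0759; V=0.467532+-0.166976+0.075898=0.3765
k=4 src: inc=0.075898, refl=0.075898·0.428571=0.0325; V=0.300557+0.075898+0.032528=0.4090
k=5 load: inc=0.032528, refl=0.032528·-0.454545=-0.0148; V=0.376455+0.032528+-0.014785=0.3942
k=6 src: inc=-0.014785, refl=-0.014785·0.428571=-0.0063; V=0.408982+-0.014785+-0.006337=0.3879
k=7 load: inc=-0.006337, refl=-0.006337·-0.454545=0.0029; V=0.394197+-0.006337+0.002880=0.3907
k=8 src: inc=0.002880, refl=0.002880·0.428571=0.0012; V=0.387861+0.002880+0.001234=0.3920
k=9 load: inc=0.001234, refl=0.001234·-0.454545=-0.0006; V=0.390741+0.001234+-0.000561=0.3914
k=10 src: inc=-0.000561, refl=-0.000561·0.428571=-0.0002; V=0.391975+-0.000561+-0.000240=0.3912

0 0 source 0.8571
1 3 load 0.4675
2 6 source 0.3006
3 9 load 0.3765
4 12 source 0.4090
5 15 load 0.3942
6 18 source 0.3879
7 21 load 0.3907
8 24 source 0.3920
9 27 load 0.3914
10 30 source 0.3912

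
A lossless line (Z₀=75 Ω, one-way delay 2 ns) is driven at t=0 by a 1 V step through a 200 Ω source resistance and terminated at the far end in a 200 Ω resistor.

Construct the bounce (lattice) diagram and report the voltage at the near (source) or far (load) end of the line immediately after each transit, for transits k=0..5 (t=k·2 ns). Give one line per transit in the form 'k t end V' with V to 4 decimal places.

0 0 source 0.2727
1 2 load 0.3967
2 4 source 0.4530
3 6 load 0.4787
4 8 source 0.4903
5 10 load 0.4956

Γ_L=0.454545, Γ_S=0.454545; launch V₁=1·75/275=0.272727
k=0 src: V=0.2727
k=1 load: inc=0.272727, refl=0.272727·0.454545=0.1240; V=0.000000+0.272727+0.123967=0.3967
k=2 src: inc=0.123967, refl=0.123967·0.454545=0.0563; V=0.272727+0.123967+0.056349=0.4530
k=3 load: inc=0.056349, refl=0.056349·0.454545=0.0256; V=0.396694+0.056349+0.025613=0.4787
k=4 src: inc=0.025613, refl=0.025613·0.454545=0.0116; V=0.453043+0.025613+0.011642=0.4903
k=5 load: inc=0.011642, refl=0.011642·0.454545=0.0053; V=0.478656+0.011642+0.005292=0.4956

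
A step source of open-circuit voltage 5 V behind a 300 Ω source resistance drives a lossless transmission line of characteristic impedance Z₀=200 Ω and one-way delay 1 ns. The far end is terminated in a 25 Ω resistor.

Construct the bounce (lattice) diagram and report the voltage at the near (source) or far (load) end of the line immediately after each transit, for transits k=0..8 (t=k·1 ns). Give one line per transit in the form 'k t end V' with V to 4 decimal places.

0 0 source 2.0000
1 1 load 0.4444
2 2 source 0.1333
3 3 load 0.3753
4 4 source 0.4237
5 5 load 0.3861
6 6 source 0.3785
7 7 load 0.3844
8 8 source 0.3856

Γ_L=-0.777778, Γ_S=0.200000; launch V₁=5·200/500=2.000000
k=0 src: V=2.0000
k=1 load: inc=2.000000, refl=2.000000·-0.777778=-1.5556; V=0.000000+2.000000+-1.555556=0.4444
k=2 src: inc=-1.555556, refl=-1.555556·0.200000=-0.3111; V=2.000000+-1.555556+-0.311111=0.1333
k=3 load: inc=-0.311111, refl=-0.311111·-0.777778=0.2420; V=0.444444+-0.311111+0.241975=0.3753
k=4 src: inc=0.241975, refl=0.241975·0.200000=0.0484; V=0.133333+0.241975+0.048395=0.4237
k=5 load: inc=0.048395, refl=0.048395·-0.777778=-0.0376; V=0.375309+0.048395+-0.037641=0.3861
k=6 src: inc=-0.037641, refl=-0.037641·0.200000=-0.0075; V=0.423704+-0.037641+-0.007528=0.3785
k=7 load: inc=-0.007528, refl=-0.007528·-0.777778=0.0059; V=0.386063+-0.007528+0.005855=0.3844
k=8 src: inc=0.005855, refl=0.005855·0.200000=0.0012; V=0.378535+0.005855+0.001171=0.3856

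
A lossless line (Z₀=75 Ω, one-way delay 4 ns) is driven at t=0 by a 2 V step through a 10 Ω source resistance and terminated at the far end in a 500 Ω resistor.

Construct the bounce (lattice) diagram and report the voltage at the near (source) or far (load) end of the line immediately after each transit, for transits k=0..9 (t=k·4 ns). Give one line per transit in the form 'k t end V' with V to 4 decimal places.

Γ_L=0.739130, Γ_S=-0.764706; launch V₁=2·75/85=1.764706
k=0 src: V=1.7647
k=1 load: inc=1.764706, refl=1.764706·0.739130=1.3043; V=0.000000+1.764706+1.304348=3.0691
k=2 src: inc=1.304348, refl=1.304348·-0.764706=-0.9974; V=1.764706+1.304348+-0.997442=2.0716
k=3 load: inc=-0.997442, refl=-0.997442·0.739130=-0.7372; V=3.069054+-0.997442+-0.737240=1.3344
k=4 src: inc=-0.737240, refl=-0.737240·-0.764706=0.5638; V=2.071611+-0.737240+0.563772=1.8981
k=5 load: inc=0.563772, refl=0.563772·0.739130=0.4167; V=1.334371+0.563772+0.416701=2.3148
k=6 src: inc=0.416701, refl=0.416701·-0.764706=-0.3187; V=1.898143+0.416701+-0.318654=1.9962
k=7 load: inc=-0.318654, refl=-0.318654·0.739130=-0.2355; V=2.314844+-0.318654+-0.235527=1.7607
k=8 src: inc=-0.235527, refl=-0.235527·-0.764706=0.1801; V=1.996190+-0.235527+0.180109=1.9408
k=9 load: inc=0.180109, refl=0.180109·0.739130=0.1331; V=1.760664+0.180109+0.133124=2.0739

0 0 source 1.7647
1 4 load 3.0691
2 8 source 2.0716
3 12 load 1.3344
4 16 source 1.8981
5 20 load 2.3148
6 24 source 1.9962
7 28 load 1.7607
8 32 source 1.9408
9 36 load 2.0739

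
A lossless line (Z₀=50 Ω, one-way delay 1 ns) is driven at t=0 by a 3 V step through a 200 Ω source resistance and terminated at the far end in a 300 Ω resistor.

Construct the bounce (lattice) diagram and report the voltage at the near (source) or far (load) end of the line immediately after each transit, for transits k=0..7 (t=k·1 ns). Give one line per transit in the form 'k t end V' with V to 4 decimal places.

Γ_L=0.714286, Γ_S=0.600000; launch V₁=3·50/250=0.600000
k=0 src: V=0.6000
k=1 load: inc=0.600000, refl=0.600000·0.714286=0.4286; V=0.000000+0.600000+0.428571=1.0286
k=2 src: inc=0.428571, refl=0.428571·0.600000=0.2571; V=0.600000+0.428571+0.257143=1.2857
k=3 load: inc=0.257143, refl=0.257143·0.714286=0.1837; V=1.028571+0.257143+0.183673=1.4694
k=4 src: inc=0.183673, refl=0.183673·0.600000=0.1102; V=1.285714+0.183673+0.110204=1.5796
k=5 load: inc=0.110204, refl=0.110204·0.714286=0.0787; V=1.469388+0.110204+0.078717=1.6583
k=6 src: inc=0.078717, refl=0.078717·0.600000=0.0472; V=1.579592+0.078717+0.047230=1.7055
k=7 load: inc=0.047230, refl=0.047230·0.714286=0.0337; V=1.658309+0.047230+0.033736=1.7393

0 0 source 0.6000
1 1 load 1.0286
2 2 source 1.2857
3 3 load 1.4694
4 4 source 1.5796
5 5 load 1.6583
6 6 source 1.7055
7 7 load 1.7393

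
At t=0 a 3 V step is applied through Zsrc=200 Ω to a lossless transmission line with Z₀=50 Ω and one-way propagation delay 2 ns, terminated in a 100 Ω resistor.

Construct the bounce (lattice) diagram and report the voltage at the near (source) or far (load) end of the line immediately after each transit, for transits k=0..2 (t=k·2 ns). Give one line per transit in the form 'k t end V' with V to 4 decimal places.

0 0 source 0.6000
1 2 load 0.8000
2 4 source 0.9200

Γ_L=0.333333, Γ_S=0.600000; launch V₁=3·50/250=0.600000
k=0 src: V=0.6000
k=1 load: inc=0.600000, refl=0.600000·0.333333=0.2000; V=0.000000+0.600000+0.200000=0.8000
k=2 src: inc=0.200000, refl=0.200000·0.600000=0.1200; V=0.600000+0.200000+0.120000=0.9200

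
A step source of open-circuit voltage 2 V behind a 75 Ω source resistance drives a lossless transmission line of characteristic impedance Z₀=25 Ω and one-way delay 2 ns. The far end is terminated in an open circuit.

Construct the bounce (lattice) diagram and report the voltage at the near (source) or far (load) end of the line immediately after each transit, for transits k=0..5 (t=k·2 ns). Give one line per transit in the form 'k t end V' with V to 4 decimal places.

0 0 source 0.5000
1 2 load 1.0000
2 4 source 1.2500
3 6 load 1.5000
4 8 source 1.6250
5 10 load 1.7500

Γ_L=1.000000, Γ_S=0.500000; launch V₁=2·25/100=0.500000
k=0 src: V=0.5000
k=1 load: inc=0.500000, refl=0.500000·1.000000=0.5000; V=0.000000+0.500000+0.500000=1.0000
k=2 src: inc=0.500000, refl=0.500000·0.500000=0.2500; V=0.500000+0.500000+0.250000=1.2500
k=3 load: inc=0.250000, refl=0.250000·1.000000=0.2500; V=1.000000+0.250000+0.250000=1.5000
k=4 src: inc=0.250000, refl=0.250000·0.500000=0.1250; V=1.250000+0.250000+0.125000=1.6250
k=5 load: inc=0.125000, refl=0.125000·1.000000=0.1250; V=1.500000+0.125000+0.125000=1.7500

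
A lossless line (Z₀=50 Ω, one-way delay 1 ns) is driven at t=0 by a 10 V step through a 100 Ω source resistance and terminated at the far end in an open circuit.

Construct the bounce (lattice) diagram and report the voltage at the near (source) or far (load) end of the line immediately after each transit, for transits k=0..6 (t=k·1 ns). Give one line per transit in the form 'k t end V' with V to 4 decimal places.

Γ_L=1.000000, Γ_S=0.333333; launch V₁=10·50/150=3.333333
k=0 src: V=3.3333
k=1 load: inc=3.333333, refl=3.333333·1.000000=3.3333; V=0.000000+3.333333+3.333333=6.6667
k=2 src: inc=3.333333, refl=3.333333·0.333333=1.1111; V=3.333333+3.333333+1.111111=7.7778
k=3 load: inc=1.111111, refl=1.111111·1.000000=1.1111; V=6.666667+1.111111+1.111111=8.8889
k=4 src: inc=1.111111, refl=1.111111·0.333333=0.3704; V=7.777778+1.111111+0.370370=9.2593
k=5 load: inc=0.370370, refl=0.370370·1.000000=0.3704; V=8.888889+0.370370+0.370370=9.6296
k=6 src: inc=0.370370, refl=0.370370·0.333333=0.1235; V=9.259259+0.370370+0.123457=9.7531

0 0 source 3.3333
1 1 load 6.6667
2 2 source 7.7778
3 3 load 8.8889
4 4 source 9.2593
5 5 load 9.6296
6 6 source 9.7531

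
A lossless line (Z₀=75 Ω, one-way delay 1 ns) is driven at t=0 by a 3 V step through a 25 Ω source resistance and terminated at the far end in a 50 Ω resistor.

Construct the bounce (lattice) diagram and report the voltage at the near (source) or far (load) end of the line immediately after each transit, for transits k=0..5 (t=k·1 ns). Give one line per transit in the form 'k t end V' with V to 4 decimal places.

0 0 source 2.2500
1 1 load 1.8000
2 2 source 2.0250
3 3 load 1.9800
4 4 source 2.0025
5 5 load 1.9980

Γ_L=-0.200000, Γ_S=-0.500000; launch V₁=3·75/100=2.250000
k=0 src: V=2.2500
k=1 load: inc=2.250000, refl=2.250000·-0.200000=-0.4500; V=0.000000+2.250000+-0.450000=1.8000
k=2 src: inc=-0.450000, refl=-0.450000·-0.500000=0.2250; V=2.250000+-0.450000+0.225000=2.0250
k=3 load: inc=0.225000, refl=0.225000·-0.200000=-0.0450; V=1.800000+0.225000+-0.045000=1.9800
k=4 src: inc=-0.045000, refl=-0.045000·-0.500000=0.0225; V=2.025000+-0.045000+0.022500=2.0025
k=5 load: inc=0.022500, refl=0.022500·-0.200000=-0.0045; V=1.980000+0.022500+-0.004500=1.9980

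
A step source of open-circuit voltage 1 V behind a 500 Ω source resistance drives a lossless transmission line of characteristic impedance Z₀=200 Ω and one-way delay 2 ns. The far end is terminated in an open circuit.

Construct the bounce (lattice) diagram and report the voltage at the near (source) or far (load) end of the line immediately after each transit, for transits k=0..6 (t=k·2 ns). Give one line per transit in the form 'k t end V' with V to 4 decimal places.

Γ_L=1.000000, Γ_S=0.428571; launch V₁=1·200/700=0.285714
k=0 src: V=0.2857
k=1 load: inc=0.285714, refl=0.285714·1.000000=0.2857; V=0.000000+0.285714+0.285714=0.5714
k=2 src: inc=0.285714, refl=0.285714·0.428571=0.1224; V=0.285714+0.285714+0.122449=0.6939
k=3 load: inc=0.122449, refl=0.122449·1.000000=0.1224; V=0.571429+0.122449+0.122449=0.8163
k=4 src: inc=0.122449, refl=0.122449·0.428571=0.0525; V=0.693878+0.122449+0.052478=0.8688
k=5 load: inc=0.052478, refl=0.052478·1.000000=0.0525; V=0.816327+0.052478+0.052478=0.9213
k=6 src: inc=0.052478, refl=0.052478·0.428571=0.0225; V=0.868805+0.052478+0.022491=0.9438

0 0 source 0.2857
1 2 load 0.5714
2 4 source 0.6939
3 6 load 0.8163
4 8 source 0.8688
5 10 load 0.9213
6 12 source 0.9438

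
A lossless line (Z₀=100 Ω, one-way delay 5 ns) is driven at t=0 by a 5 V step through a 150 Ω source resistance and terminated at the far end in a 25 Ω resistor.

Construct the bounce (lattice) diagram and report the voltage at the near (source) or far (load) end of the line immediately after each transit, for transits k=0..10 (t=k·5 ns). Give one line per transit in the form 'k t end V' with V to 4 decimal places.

0 0 source 2.0000
1 5 load 0.8000
2 10 source 0.5600
3 15 load 0.7040
4 20 source 0.7328
5 25 load 0.7155
6 30 source 0.7121
7 35 load 0.7141
8 40 source 0.7146
9 45 load 0.7143
10 50 source 0.7143

Γ_L=-0.600000, Γ_S=0.200000; launch V₁=5·100/250=2.000000
k=0 src: V=2.0000
k=1 load: inc=2.000000, refl=2.000000·-0.600000=-1.2000; V=0.000000+2.000000+-1.200000=0.8000
k=2 src: inc=-1.200000, refl=-1.200000·0.200000=-0.2400; V=2.000000+-1.200000+-0.240000=0.5600
k=3 load: inc=-0.240000, refl=-0.240000·-0.600000=0.1440; V=0.800000+-0.240000+0.144000=0.7040
k=4 src: inc=0.144000, refl=0.144000·0.200000=0.0288; V=0.560000+0.144000+0.028800=0.7328
k=5 load: inc=0.028800, refl=0.028800·-0.600000=-0.0173; V=0.704000+0.028800+-0.017280=0.7155
k=6 src: inc=-0.017280, refl=-0.017280·0.200000=-0.0035; V=0.732800+-0.017280+-0.003456=0.7121
k=7 load: inc=-0.003456, refl=-0.003456·-0.600000=0.0021; V=0.715520+-0.003456+0.002074=0.7141
k=8 src: inc=0.002074, refl=0.002074·0.200000=0.0004; V=0.712064+0.002074+0.000415=0.7146
k=9 load: inc=0.000415, refl=0.000415·-0.600000=-0.0002; V=0.714138+0.000415+-0.000249=0.7143
k=10 src: inc=-0.000249, refl=-0.000249·0.200000=-0.0000; V=0.714552+-0.000249+-0.000050=0.7143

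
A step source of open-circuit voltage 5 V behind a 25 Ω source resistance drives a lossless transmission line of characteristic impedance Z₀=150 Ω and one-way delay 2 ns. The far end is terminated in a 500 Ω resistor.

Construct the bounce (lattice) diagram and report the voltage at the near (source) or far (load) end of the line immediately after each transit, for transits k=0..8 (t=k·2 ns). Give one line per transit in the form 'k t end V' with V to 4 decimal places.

0 0 source 4.2857
1 2 load 6.5934
2 4 source 4.9451
3 6 load 4.0575
4 8 source 4.6915
5 10 load 5.0328
6 12 source 4.7890
7 14 load 4.6577
8 16 source 4.7515

Γ_L=0.538462, Γ_S=-0.714286; launch V₁=5·150/175=4.285714
k=0 src: V=4.2857
k=1 load: inc=4.285714, refl=4.285714·0.538462=2.3077; V=0.000000+4.285714+2.307692=6.5934
k=2 src: inc=2.307692, refl=2.307692·-0.714286=-1.6484; V=4.285714+2.307692+-1.648352=4.9451
k=3 load: inc=-1.648352, refl=-1.648352·0.538462=-0.8876; V=6.593407+-1.648352+-0.887574=4.0575
k=4 src: inc=-0.887574, refl=-0.887574·-0.714286=0.6340; V=4.945055+-0.887574+0.633981=4.6915
k=5 load: inc=0.633981, refl=0.633981·0.538462=0.3414; V=4.057481+0.633981+0.341375=5.0328
k=6 src: inc=0.341375, refl=0.341375·-0.714286=-0.2438; V=4.691462+0.341375+-0.243839=4.7890
k=7 load: inc=-0.243839, refl=-0.243839·0.538462=-0.1313; V=5.032837+-0.243839+-0.131298=4.6577
k=8 src: inc=-0.131298, refl=-0.131298·-0.714286=0.0938; V=4.788998+-0.131298+0.093784=4.7515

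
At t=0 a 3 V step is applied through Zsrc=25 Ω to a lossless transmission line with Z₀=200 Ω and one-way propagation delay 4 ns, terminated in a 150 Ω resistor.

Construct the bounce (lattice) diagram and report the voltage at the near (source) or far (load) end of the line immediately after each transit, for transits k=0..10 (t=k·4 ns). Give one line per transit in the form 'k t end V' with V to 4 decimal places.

Γ_L=-0.142857, Γ_S=-0.777778; launch V₁=3·200/225=2.666667
k=0 src: V=2.6667
k=1 load: inc=2.666667, refl=2.666667·-0.142857=-0.3810; V=0.000000+2.666667+-0.380952=2.2857
k=2 src: inc=-0.380952, refl=-0.380952·-0.777778=0.2963; V=2.666667+-0.380952+0.296296=2.5820
k=3 load: inc=0.296296, refl=0.296296·-0.142857=-0.0423; V=2.285714+0.296296+-0.042328=2.5397
k=4 src: inc=-0.042328, refl=-0.042328·-0.777778=0.0329; V=2.582011+-0.042328+0.032922=2.5726
k=5 load: inc=0.032922, refl=0.032922·-0.142857=-0.0047; V=2.539683+0.032922+-0.004703=2.5679
k=6 src: inc=-0.004703, refl=-0.004703·-0.777778=0.0037; V=2.572604+-0.004703+0.003658=2.5716
k=7 load: inc=0.003658, refl=0.003658·-0.142857=-0.0005; V=2.567901+0.003658+-0.000523=2.5710
k=8 src: inc=-0.000523, refl=-0.000523·-0.777778=0.0004; V=2.571559+-0.000523+0.000406=2.5714
k=9 load: inc=0.000406, refl=0.000406·-0.142857=-0.0001; V=2.571037+0.000406+-0.000058=2.5714
k=10 src: inc=-0.000058, refl=-0.000058·-0.777778=0.0000; V=2.571443+-0.000058+0.000045=2.5714

0 0 source 2.6667
1 4 load 2.2857
2 8 source 2.5820
3 12 load 2.5397
4 16 source 2.5726
5 20 load 2.5679
6 24 source 2.5716
7 28 load 2.5710
8 32 source 2.5714
9 36 load 2.5714
10 40 source 2.5714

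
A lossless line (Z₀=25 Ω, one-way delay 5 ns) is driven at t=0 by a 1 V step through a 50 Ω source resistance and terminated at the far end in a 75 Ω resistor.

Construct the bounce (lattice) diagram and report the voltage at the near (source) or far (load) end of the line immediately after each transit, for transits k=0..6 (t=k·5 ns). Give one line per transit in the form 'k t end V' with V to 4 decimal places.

Γ_L=0.500000, Γ_S=0.333333; launch V₁=1·25/75=0.333333
k=0 src: V=0.3333
k=1 load: inc=0.333333, refl=0.333333·0.500000=0.1667; V=0.000000+0.333333+0.166667=0.5000
k=2 src: inc=0.166667, refl=0.166667·0.333333=0.0556; V=0.333333+0.166667+0.055556=0.5556
k=3 load: inc=0.055556, refl=0.055556·0.500000=0.0278; V=0.500000+0.055556+0.027778=0.5833
k=4 src: inc=0.027778, refl=0.027778·0.333333=0.0093; V=0.555556+0.027778+0.009259=0.5926
k=5 load: inc=0.009259, refl=0.009259·0.500000=0.0046; V=0.583333+0.009259+0.004630=0.5972
k=6 src: inc=0.004630, refl=0.004630·0.333333=0.0015; V=0.592593+0.004630+0.001543=0.5988

0 0 source 0.3333
1 5 load 0.5000
2 10 source 0.5556
3 15 load 0.5833
4 20 source 0.5926
5 25 load 0.5972
6 30 source 0.5988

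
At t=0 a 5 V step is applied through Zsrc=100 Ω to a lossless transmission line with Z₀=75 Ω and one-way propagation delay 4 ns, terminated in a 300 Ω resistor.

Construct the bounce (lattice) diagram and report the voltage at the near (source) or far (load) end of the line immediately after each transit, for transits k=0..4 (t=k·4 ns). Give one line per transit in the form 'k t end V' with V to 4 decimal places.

Γ_L=0.600000, Γ_S=0.142857; launch V₁=5·75/175=2.142857
k=0 src: V=2.1429
k=1 load: inc=2.142857, refl=2.142857·0.600000=1.2857; V=0.000000+2.142857+1.285714=3.4286
k=2 src: inc=1.285714, refl=1.285714·0.142857=0.1837; V=2.142857+1.285714+0.183673=3.6122
k=3 load: inc=0.183673, refl=0.183673·0.600000=0.1102; V=3.428571+0.183673+0.110204=3.7224
k=4 src: inc=0.110204, refl=0.110204·0.142857=0.0157; V=3.612245+0.110204+0.015743=3.7382

0 0 source 2.1429
1 4 load 3.4286
2 8 source 3.6122
3 12 load 3.7224
4 16 source 3.7382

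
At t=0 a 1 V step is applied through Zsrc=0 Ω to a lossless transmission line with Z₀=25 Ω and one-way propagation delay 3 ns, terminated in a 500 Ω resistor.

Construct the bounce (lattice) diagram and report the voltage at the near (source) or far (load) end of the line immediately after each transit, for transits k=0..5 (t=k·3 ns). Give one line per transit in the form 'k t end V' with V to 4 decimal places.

Γ_L=0.904762, Γ_S=-1.000000; launch V₁=1·25/25=1.000000
k=0 src: V=1.0000
k=1 load: inc=1.000000, refl=1.000000·0.904762=0.9048; V=0.000000+1.000000+0.904762=1.9048
k=2 src: inc=0.904762, refl=0.904762·-1.000000=-0.9048; V=1.000000+0.904762+-0.904762=1.0000
k=3 load: inc=-0.904762, refl=-0.904762·0.904762=-0.8186; V=1.904762+-0.904762+-0.818594=0.1814
k=4 src: inc=-0.818594, refl=-0.818594·-1.000000=0.8186; V=1.000000+-0.818594+0.818594=1.0000
k=5 load: inc=0.818594, refl=0.818594·0.904762=0.7406; V=0.181406+0.818594+0.740633=1.7406

0 0 source 1.0000
1 3 load 1.9048
2 6 source 1.0000
3 9 load 0.1814
4 12 source 1.0000
5 15 load 1.7406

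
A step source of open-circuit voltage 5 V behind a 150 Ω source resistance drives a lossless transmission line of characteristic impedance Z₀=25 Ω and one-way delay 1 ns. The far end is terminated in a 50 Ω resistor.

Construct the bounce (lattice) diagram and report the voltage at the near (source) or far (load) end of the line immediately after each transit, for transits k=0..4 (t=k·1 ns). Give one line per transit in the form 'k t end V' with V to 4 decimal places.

0 0 source 0.7143
1 1 load 0.9524
2 2 source 1.1224
3 3 load 1.1791
4 4 source 1.2196

Γ_L=0.333333, Γ_S=0.714286; launch V₁=5·25/175=0.714286
k=0 src: V=0.7143
k=1 load: inc=0.714286, refl=0.714286·0.333333=0.2381; V=0.000000+0.714286+0.238095=0.9524
k=2 src: inc=0.238095, refl=0.238095·0.714286=0.1701; V=0.714286+0.238095+0.170068=1.1224
k=3 load: inc=0.170068, refl=0.170068·0.333333=0.0567; V=0.952381+0.170068+0.056689=1.1791
k=4 src: inc=0.056689, refl=0.056689·0.714286=0.0405; V=1.122449+0.056689+0.040492=1.2196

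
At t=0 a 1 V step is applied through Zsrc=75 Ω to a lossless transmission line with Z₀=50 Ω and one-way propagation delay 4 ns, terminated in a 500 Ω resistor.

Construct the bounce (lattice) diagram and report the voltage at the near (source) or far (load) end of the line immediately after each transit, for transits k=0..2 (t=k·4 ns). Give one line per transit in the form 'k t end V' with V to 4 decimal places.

Γ_L=0.818182, Γ_S=0.200000; launch V₁=1·50/125=0.400000
k=0 src: V=0.4000
k=1 load: inc=0.400000, refl=0.400000·0.818182=0.3273; V=0.000000+0.400000+0.327273=0.7273
k=2 src: inc=0.327273, refl=0.327273·0.200000=0.0655; V=0.400000+0.327273+0.065455=0.7927

0 0 source 0.4000
1 4 load 0.7273
2 8 source 0.7927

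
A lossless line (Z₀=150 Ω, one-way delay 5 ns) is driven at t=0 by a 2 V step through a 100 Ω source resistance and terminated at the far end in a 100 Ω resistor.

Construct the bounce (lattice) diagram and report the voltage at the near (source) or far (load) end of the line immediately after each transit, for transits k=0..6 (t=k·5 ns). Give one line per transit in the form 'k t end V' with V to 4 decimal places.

Γ_L=-0.200000, Γ_S=-0.200000; launch V₁=2·150/250=1.200000
k=0 src: V=1.2000
k=1 load: inc=1.200000, refl=1.200000·-0.200000=-0.2400; V=0.000000+1.200000+-0.240000=0.9600
k=2 src: inc=-0.240000, refl=-0.240000·-0.200000=0.0480; V=1.200000+-0.240000+0.048000=1.0080
k=3 load: inc=0.048000, refl=0.048000·-0.200000=-0.0096; V=0.960000+0.048000+-0.009600=0.9984
k=4 src: inc=-0.009600, refl=-0.009600·-0.200000=0.0019; V=1.008000+-0.009600+0.001920=1.0003
k=5 load: inc=0.001920, refl=0.001920·-0.200000=-0.0004; V=0.998400+0.001920+-0.000384=0.9999
k=6 src: inc=-0.000384, refl=-0.000384·-0.200000=0.0001; V=1.000320+-0.000384+0.000077=1.0000

0 0 source 1.2000
1 5 load 0.9600
2 10 source 1.0080
3 15 load 0.9984
4 20 source 1.0003
5 25 load 0.9999
6 30 source 1.0000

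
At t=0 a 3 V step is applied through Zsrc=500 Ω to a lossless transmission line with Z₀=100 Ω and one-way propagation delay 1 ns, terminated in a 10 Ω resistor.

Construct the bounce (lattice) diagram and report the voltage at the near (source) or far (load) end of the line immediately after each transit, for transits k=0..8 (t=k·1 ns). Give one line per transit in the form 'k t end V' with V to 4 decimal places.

Γ_L=-0.818182, Γ_S=0.666667; launch V₁=3·100/600=0.500000
k=0 src: V=0.5000
k=1 load: inc=0.500000, refl=0.500000·-0.818182=-0.4091; V=0.000000+0.500000+-0.409091=0.0909
k=2 src: inc=-0.409091, refl=-0.409091·0.666667=-0.2727; V=0.500000+-0.409091+-0.272727=-0.1818
k=3 load: inc=-0.272727, refl=-0.272727·-0.818182=0.2231; V=0.090909+-0.272727+0.223140=0.0413
k=4 src: inc=0.223140, refl=0.223140·0.666667=0.1488; V=-0.181818+0.223140+0.148760=0.1901
k=5 load: inc=0.148760, refl=0.148760·-0.818182=-0.1217; V=0.041322+0.148760+-0.121713=0.0684
k=6 src: inc=-0.121713, refl=-0.121713·0.666667=-0.0811; V=0.190083+-0.121713+-0.081142=-0.0128
k=7 load: inc=-0.081142, refl=-0.081142·-0.818182=0.0664; V=0.068370+-0.081142+0.066389=0.0536
k=8 src: inc=0.066389, refl=0.066389·0.666667=0.0443; V=-0.012772+0.066389+0.044259=0.0979

0 0 source 0.5000
1 1 load 0.0909
2 2 source -0.1818
3 3 load 0.0413
4 4 source 0.1901
5 5 load 0.0684
6 6 source -0.0128
7 7 load 0.0536
8 8 source 0.0979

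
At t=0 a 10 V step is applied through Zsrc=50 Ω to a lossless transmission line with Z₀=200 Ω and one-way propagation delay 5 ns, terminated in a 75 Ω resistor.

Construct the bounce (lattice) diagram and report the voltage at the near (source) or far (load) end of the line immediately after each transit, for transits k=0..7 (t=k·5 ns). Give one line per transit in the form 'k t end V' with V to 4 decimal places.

Γ_L=-0.454545, Γ_S=-0.600000; launch V₁=10·200/250=8.000000
k=0 src: V=8.0000
k=1 load: inc=8.000000, refl=8.000000·-0.454545=-3.6364; V=0.000000+8.000000+-3.636364=4.3636
k=2 src: inc=-3.636364, refl=-3.636364·-0.600000=2.1818; V=8.000000+-3.636364+2.181818=6.5455
k=3 load: inc=2.181818, refl=2.181818·-0.454545=-0.9917; V=4.363636+2.181818+-0.991736=5.5537
k=4 src: inc=-0.991736, refl=-0.991736·-0.600000=0.5950; V=6.545455+-0.991736+0.595041=6.1488
k=5 load: inc=0.595041, refl=0.595041·-0.454545=-0.2705; V=5.553719+0.595041+-0.270473=5.8783
k=6 src: inc=-0.270473, refl=-0.270473·-0.600000=0.1623; V=6.148760+-0.270473+0.162284=6.0406
k=7 load: inc=0.162284, refl=0.162284·-0.454545=-0.0738; V=5.878287+0.162284+-0.073765=5.9668

0 0 source 8.0000
1 5 load 4.3636
2 10 source 6.5455
3 15 load 5.5537
4 20 source 6.1488
5 25 load 5.8783
6 30 source 6.0406
7 35 load 5.9668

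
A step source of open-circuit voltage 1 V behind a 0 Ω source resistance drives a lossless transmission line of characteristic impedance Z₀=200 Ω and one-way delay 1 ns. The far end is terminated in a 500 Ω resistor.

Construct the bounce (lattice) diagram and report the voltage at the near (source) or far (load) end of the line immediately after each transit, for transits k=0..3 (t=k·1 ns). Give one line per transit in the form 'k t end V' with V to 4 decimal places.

0 0 source 1.0000
1 1 load 1.4286
2 2 source 1.0000
3 3 load 0.8163

Γ_L=0.428571, Γ_S=-1.000000; launch V₁=1·200/200=1.000000
k=0 src: V=1.0000
k=1 load: inc=1.000000, refl=1.000000·0.428571=0.4286; V=0.000000+1.000000+0.428571=1.4286
k=2 src: inc=0.428571, refl=0.428571·-1.000000=-0.4286; V=1.000000+0.428571+-0.428571=1.0000
k=3 load: inc=-0.428571, refl=-0.428571·0.428571=-0.1837; V=1.428571+-0.428571+-0.183673=0.8163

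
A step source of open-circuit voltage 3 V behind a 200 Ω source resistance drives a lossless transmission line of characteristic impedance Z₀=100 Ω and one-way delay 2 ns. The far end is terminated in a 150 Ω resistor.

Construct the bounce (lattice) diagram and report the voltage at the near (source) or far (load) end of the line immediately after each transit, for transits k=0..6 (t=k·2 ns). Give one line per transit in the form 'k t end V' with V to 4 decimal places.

Γ_L=0.200000, Γ_S=0.333333; launch V₁=3·100/300=1.000000
k=0 src: V=1.0000
k=1 load: inc=1.000000, refl=1.000000·0.200000=0.2000; V=0.000000+1.000000+0.200000=1.2000
k=2 src: inc=0.200000, refl=0.200000·0.333333=0.0667; V=1.000000+0.200000+0.066667=1.2667
k=3 load: inc=0.066667, refl=0.066667·0.200000=0.0133; V=1.200000+0.066667+0.013333=1.2800
k=4 src: inc=0.013333, refl=0.013333·0.333333=0.0044; V=1.266667+0.013333+0.004444=1.2844
k=5 load: inc=0.004444, refl=0.004444·0.200000=0.0009; V=1.280000+0.004444+0.000889=1.2853
k=6 src: inc=0.000889, refl=0.000889·0.333333=0.0003; V=1.284444+0.000889+0.000296=1.2856

0 0 source 1.0000
1 2 load 1.2000
2 4 source 1.2667
3 6 load 1.2800
4 8 source 1.2844
5 10 load 1.2853
6 12 source 1.2856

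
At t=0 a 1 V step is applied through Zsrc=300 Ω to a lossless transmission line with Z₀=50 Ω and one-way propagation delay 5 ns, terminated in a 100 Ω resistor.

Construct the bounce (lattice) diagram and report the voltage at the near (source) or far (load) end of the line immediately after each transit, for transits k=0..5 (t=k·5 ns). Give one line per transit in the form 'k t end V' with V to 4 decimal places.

Γ_L=0.333333, Γ_S=0.714286; launch V₁=1·50/350=0.142857
k=0 src: V=0.1429
k=1 load: inc=0.142857, refl=0.142857·0.333333=0.0476; V=0.000000+0.142857+0.047619=0.1905
k=2 src: inc=0.047619, refl=0.047619·0.714286=0.0340; V=0.142857+0.047619+0.034014=0.2245
k=3 load: inc=0.034014, refl=0.034014·0.333333=0.0113; V=0.190476+0.034014+0.011338=0.2358
k=4 src: inc=0.011338, refl=0.011338·0.714286=0.0081; V=0.224490+0.011338+0.008098=0.2439
k=5 load: inc=0.008098, refl=0.008098·0.333333=0.0027; V=0.235828+0.008098+0.002699=0.2466

0 0 source 0.1429
1 5 load 0.1905
2 10 source 0.2245
3 15 load 0.2358
4 20 source 0.2439
5 25 load 0.2466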